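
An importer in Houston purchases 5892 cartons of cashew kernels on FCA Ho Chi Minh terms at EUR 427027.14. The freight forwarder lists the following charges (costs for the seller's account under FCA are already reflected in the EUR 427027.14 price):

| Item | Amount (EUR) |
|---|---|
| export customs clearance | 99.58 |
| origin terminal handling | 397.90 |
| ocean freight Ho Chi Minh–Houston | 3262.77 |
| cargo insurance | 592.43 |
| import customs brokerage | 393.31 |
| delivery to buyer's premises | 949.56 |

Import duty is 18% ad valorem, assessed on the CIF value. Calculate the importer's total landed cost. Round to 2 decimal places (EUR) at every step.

Total landed cost: EUR 510253.55

FCA: the seller delivers export-cleared goods to the carrier; the buyer bears costs from that point.
Already in the invoice (seller's account under FCA): export clearance — exclude.
CIF value = FCA price + origin terminal + freight + insurance = 427027.14 + 397.90 + 3262.77 + 592.43 = 431280.24
Import duty = 431280.24 × 18% = 77630.44
Buyer bears: origin terminal 397.90 + freight 3262.77 + insurance 592.43 + brokerage 393.31 + delivery 949.56 + duty 77630.44 = 83226.41
Landed cost = invoice 427027.14 + 83226.41 = 510253.55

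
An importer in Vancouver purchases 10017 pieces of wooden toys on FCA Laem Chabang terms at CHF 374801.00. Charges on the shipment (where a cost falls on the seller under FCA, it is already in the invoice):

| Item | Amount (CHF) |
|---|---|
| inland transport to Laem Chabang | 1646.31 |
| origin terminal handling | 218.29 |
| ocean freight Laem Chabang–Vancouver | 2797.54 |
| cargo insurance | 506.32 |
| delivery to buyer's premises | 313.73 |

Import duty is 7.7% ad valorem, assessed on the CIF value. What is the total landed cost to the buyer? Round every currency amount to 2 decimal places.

Total landed cost: CHF 407767.76

FCA: the seller delivers export-cleared goods to the carrier; the buyer bears costs from that point.
Already in the invoice (seller's account under FCA): inland to port — exclude.
CIF value = FCA price + origin terminal + freight + insurance = 374801.00 + 218.29 + 2797.54 + 506.32 = 378323.15
Import duty = 378323.15 × 7.7% = 29130.88
Buyer bears: origin terminal 218.29 + freight 2797.54 + insurance 506.32 + delivery 313.73 + duty 29130.88 = 32966.76
Landed cost = invoice 374801.00 + 32966.76 = 407767.76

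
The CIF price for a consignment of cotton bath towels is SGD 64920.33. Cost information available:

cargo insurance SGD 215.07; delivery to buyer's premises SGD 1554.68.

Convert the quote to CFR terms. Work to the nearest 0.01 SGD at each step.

CFR price: SGD 64705.26

Not relevant to the conversion: delivery — on the buyer under both terms; not part of either seller's price.
From CIF to CFR, the seller no longer bears: insurance.
CFR price = 64920.33 − 215.07 = 64705.26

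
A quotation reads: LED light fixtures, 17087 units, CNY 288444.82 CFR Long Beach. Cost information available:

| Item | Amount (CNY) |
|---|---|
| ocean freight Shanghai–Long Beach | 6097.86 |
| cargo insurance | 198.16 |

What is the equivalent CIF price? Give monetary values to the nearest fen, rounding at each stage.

CIF price: CNY 288642.98

Not relevant to the conversion: freight — on the seller under both CFR and CIF; already in the CFR price and stays in the CIF price.
From CFR to CIF, the seller additionally bears: insurance.
CIF price = 288444.82 + 198.16 = 288642.98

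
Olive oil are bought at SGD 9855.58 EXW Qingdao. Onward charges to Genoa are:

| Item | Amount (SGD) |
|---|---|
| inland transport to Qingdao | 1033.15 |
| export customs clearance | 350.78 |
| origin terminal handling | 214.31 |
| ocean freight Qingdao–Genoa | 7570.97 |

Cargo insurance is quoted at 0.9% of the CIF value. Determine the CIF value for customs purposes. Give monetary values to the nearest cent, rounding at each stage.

Let C be the CIF value. C = EXW price + pre-shipment costs + freight + 0.9% × C
C − 0.9% × C = 9855.58 + 1033.15 + 350.78 + 214.31 + 7570.97
0.991 × C = 19024.79
C = 19024.79 / 0.991 = 19197.57
Insurance premium = 0.9% × 19197.57 = 172.78

CIF value: SGD 19197.57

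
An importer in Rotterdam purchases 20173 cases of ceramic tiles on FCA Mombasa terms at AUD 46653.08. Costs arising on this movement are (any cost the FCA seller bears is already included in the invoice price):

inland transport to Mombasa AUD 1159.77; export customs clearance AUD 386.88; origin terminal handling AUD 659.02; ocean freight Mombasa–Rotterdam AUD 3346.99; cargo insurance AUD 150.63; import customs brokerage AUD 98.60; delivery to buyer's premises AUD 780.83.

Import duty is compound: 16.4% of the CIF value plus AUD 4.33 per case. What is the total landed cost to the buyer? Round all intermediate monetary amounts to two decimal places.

FCA: the seller delivers export-cleared goods to the carrier; the buyer bears costs from that point.
Already in the invoice (seller's account under FCA): inland to port, export clearance — exclude.
CIF value = FCA price + origin terminal + freight + insurance = 46653.08 + 659.02 + 3346.99 + 150.63 = 50809.72
Ad valorem component: 50809.72 × 16.4% = 8332.79
Specific component: 20173 × 4.33 = 87349.09
Import duty = 8332.79 + 87349.09 = 95681.88
Buyer bears: origin terminal 659.02 + freight 3346.99 + insurance 150.63 + brokerage 98.60 + delivery 780.83 + duty 95681.88 = 100717.95
Landed cost = invoice 46653.08 + 100717.95 = 147371.03

Total landed cost: AUD 147371.03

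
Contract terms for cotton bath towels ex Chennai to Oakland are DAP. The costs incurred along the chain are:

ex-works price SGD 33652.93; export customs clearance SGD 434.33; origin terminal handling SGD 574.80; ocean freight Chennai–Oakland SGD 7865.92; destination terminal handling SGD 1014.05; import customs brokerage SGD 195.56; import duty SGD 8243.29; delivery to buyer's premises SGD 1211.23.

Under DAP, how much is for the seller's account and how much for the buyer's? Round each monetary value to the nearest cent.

DAP: the seller bears all costs to the named destination except import duty and clearance.
Seller's account: goods 33652.93 + export clearance 434.33 + origin terminal 574.80 + freight 7865.92 + destination terminal 1014.05 + delivery 1211.23 = 44753.26
Buyer's account: brokerage 195.56 + duty 8243.29 = 8438.85

Seller: SGD 44753.26; buyer: SGD 8438.85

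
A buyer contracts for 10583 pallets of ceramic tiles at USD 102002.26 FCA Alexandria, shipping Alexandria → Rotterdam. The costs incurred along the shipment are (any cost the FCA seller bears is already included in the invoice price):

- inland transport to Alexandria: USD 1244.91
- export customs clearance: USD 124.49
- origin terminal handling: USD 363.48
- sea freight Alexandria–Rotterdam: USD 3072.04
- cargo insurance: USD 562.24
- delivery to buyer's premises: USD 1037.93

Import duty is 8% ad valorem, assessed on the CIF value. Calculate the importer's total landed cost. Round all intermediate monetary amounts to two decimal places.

FCA: the seller delivers export-cleared goods to the carrier; the buyer bears costs from that point.
Already in the invoice (seller's account under FCA): inland to port, export clearance — exclude.
CIF value = FCA price + origin terminal + freight + insurance = 102002.26 + 363.48 + 3072.04 + 562.24 = 106000.02
Import duty = 106000.02 × 8% = 8480.00
Buyer bears: origin terminal 363.48 + freight 3072.04 + insurance 562.24 + delivery 1037.93 + duty 8480.00 = 13515.69
Landed cost = invoice 102002.26 + 13515.69 = 115517.95

Total landed cost: USD 115517.95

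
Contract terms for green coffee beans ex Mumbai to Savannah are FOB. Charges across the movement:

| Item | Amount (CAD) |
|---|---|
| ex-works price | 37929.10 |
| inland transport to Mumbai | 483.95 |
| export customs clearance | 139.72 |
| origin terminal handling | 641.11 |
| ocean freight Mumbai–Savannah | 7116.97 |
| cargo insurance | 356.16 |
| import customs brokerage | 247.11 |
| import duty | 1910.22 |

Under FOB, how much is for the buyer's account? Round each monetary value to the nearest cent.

FOB: the seller bears costs until goods are on board at the origin port; the buyer bears freight, insurance and all costs thereafter.
Seller's account: goods 37929.10 + inland to port 483.95 + export clearance 139.72 + origin terminal 641.11 = 39193.88
Buyer's account: freight 7116.97 + insurance 356.16 + brokerage 247.11 + duty 1910.22 = 9630.46

Buyer's account: CAD 9630.46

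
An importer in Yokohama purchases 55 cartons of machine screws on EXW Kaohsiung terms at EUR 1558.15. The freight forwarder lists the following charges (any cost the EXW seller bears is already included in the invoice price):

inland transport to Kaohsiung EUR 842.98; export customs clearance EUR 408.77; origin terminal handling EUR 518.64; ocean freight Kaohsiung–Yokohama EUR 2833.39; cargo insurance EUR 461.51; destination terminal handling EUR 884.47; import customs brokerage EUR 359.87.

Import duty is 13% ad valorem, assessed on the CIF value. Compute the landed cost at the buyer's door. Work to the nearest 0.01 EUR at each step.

Total landed cost: EUR 8728.83

EXW: the seller makes goods available at their premises; the buyer bears all onward costs.
CIF value = EXW price + inland to port + export clearance + origin terminal + freight + insurance = 1558.15 + 842.98 + 408.77 + 518.64 + 2833.39 + 461.51 = 6623.44
Import duty = 6623.44 × 13% = 861.05
Buyer bears: inland to port 842.98 + export clearance 408.77 + origin terminal 518.64 + freight 2833.39 + insurance 461.51 + destination terminal 884.47 + brokerage 359.87 + duty 861.05 = 7170.68
Landed cost = invoice 1558.15 + 7170.68 = 8728.83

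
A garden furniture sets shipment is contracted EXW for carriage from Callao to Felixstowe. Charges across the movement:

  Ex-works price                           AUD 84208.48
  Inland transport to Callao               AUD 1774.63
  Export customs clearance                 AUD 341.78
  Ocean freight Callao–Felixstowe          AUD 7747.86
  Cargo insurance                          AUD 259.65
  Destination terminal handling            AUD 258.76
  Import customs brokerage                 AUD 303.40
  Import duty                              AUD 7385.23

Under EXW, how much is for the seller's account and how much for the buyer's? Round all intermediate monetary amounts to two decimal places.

Seller: AUD 84208.48; buyer: AUD 18071.31

EXW: the seller makes goods available at their premises; the buyer bears all onward costs.
Seller's account: goods 84208.48 = 84208.48
Buyer's account: inland to port 1774.63 + export clearance 341.78 + freight 7747.86 + insurance 259.65 + destination terminal 258.76 + brokerage 303.40 + duty 7385.23 = 18071.31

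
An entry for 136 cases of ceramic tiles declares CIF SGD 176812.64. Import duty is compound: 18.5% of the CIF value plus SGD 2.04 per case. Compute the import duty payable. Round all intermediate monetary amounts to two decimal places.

Import duty: SGD 32987.78

Ad valorem component: 176812.64 × 18.5% = 32710.34
Specific component: 136 × 2.04 = 277.44
Import duty = 32710.34 + 277.44 = 32987.78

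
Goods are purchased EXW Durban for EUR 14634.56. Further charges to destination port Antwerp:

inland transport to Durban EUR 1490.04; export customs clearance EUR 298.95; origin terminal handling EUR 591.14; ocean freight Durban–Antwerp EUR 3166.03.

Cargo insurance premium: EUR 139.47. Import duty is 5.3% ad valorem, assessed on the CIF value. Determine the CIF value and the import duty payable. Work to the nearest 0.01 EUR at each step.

CIF value: EUR 20320.19; import duty: EUR 1076.97

CIF = EXW price + pre-shipment costs + freight + insurance
CIF = 14634.56 + 1490.04 + 298.95 + 591.14 + 3166.03 + 139.47 = 20320.19
Import duty = 20320.19 × 5.3% = 1076.97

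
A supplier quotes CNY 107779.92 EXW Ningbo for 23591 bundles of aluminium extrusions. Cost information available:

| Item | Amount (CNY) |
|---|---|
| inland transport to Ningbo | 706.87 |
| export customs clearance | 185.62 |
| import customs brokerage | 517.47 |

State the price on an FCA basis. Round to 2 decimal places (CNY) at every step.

Not relevant to the conversion: brokerage — on the buyer under both terms; not part of either seller's price.
From EXW to FCA, the seller additionally bears: inland to port, export clearance.
FCA price = 107779.92 + 706.87 + 185.62 = 108672.41

FCA price: CNY 108672.41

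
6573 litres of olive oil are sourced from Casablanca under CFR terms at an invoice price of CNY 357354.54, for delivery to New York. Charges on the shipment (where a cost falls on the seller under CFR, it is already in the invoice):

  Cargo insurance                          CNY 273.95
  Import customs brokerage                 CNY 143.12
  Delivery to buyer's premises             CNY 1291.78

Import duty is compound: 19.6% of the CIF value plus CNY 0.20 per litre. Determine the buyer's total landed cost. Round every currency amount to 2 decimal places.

CFR: the seller pays costs through ocean freight to the destination port, but not insurance.
CIF value = CFR price + insurance = 357354.54 + 273.95 = 357628.49
Ad valorem component: 357628.49 × 19.6% = 70095.18
Specific component: 6573 × 0.20 = 1314.60
Import duty = 70095.18 + 1314.60 = 71409.78
Buyer bears: insurance 273.95 + brokerage 143.12 + delivery 1291.78 + duty 71409.78 = 73118.63
Landed cost = invoice 357354.54 + 73118.63 = 430473.17

Total landed cost: CNY 430473.17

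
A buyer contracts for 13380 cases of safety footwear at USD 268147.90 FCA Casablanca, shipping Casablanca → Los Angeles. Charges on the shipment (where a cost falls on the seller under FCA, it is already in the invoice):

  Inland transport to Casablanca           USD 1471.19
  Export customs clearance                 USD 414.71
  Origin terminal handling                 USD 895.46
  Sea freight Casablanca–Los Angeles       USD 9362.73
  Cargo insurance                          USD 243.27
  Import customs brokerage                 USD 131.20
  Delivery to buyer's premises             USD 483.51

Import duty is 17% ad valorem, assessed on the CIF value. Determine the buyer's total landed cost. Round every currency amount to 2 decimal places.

FCA: the seller delivers export-cleared goods to the carrier; the buyer bears costs from that point.
Already in the invoice (seller's account under FCA): inland to port, export clearance — exclude.
CIF value = FCA price + origin terminal + freight + insurance = 268147.90 + 895.46 + 9362.73 + 243.27 = 278649.36
Import duty = 278649.36 × 17% = 47370.39
Buyer bears: origin terminal 895.46 + freight 9362.73 + insurance 243.27 + brokerage 131.20 + delivery 483.51 + duty 47370.39 = 58486.56
Landed cost = invoice 268147.90 + 58486.56 = 326634.46

Total landed cost: USD 326634.46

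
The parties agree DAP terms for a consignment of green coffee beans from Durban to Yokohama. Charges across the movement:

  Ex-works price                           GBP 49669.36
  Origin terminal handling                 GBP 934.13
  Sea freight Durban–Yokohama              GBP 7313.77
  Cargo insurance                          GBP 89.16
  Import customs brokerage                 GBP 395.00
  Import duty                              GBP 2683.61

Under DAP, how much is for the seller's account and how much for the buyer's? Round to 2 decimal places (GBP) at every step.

DAP: the seller bears all costs to the named destination except import duty and clearance.
Seller's account: goods 49669.36 + origin terminal 934.13 + freight 7313.77 + insurance 89.16 = 58006.42
Buyer's account: brokerage 395.00 + duty 2683.61 = 3078.61

Seller: GBP 58006.42; buyer: GBP 3078.61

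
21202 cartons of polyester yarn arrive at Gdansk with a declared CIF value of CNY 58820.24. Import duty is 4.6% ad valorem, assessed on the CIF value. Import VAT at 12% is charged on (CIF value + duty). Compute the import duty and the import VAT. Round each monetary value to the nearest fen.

Import duty: CNY 2705.73; import VAT: CNY 7383.12

Import duty = 58820.24 × 4.6% = 2705.73
VAT base = CIF + duty = 58820.24 + 2705.73 = 61525.97
Import VAT = 61525.97 × 12% = 7383.12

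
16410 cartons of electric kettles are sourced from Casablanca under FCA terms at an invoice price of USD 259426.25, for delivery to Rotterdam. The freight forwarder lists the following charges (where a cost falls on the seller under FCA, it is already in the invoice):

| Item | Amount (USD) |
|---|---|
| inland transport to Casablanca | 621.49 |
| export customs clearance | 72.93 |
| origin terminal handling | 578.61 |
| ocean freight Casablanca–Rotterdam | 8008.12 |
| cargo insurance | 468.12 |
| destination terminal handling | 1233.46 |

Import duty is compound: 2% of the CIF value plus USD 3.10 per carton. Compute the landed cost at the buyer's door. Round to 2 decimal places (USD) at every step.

FCA: the seller delivers export-cleared goods to the carrier; the buyer bears costs from that point.
Already in the invoice (seller's account under FCA): inland to port, export clearance — exclude.
CIF value = FCA price + origin terminal + freight + insurance = 259426.25 + 578.61 + 8008.12 + 468.12 = 268481.10
Ad valorem component: 268481.10 × 2% = 5369.62
Specific component: 16410 × 3.10 = 50871.00
Import duty = 5369.62 + 50871.00 = 56240.62
Buyer bears: origin terminal 578.61 + freight 8008.12 + insurance 468.12 + destination terminal 1233.46 + duty 56240.62 = 66528.93
Landed cost = invoice 259426.25 + 66528.93 = 325955.18

Total landed cost: USD 325955.18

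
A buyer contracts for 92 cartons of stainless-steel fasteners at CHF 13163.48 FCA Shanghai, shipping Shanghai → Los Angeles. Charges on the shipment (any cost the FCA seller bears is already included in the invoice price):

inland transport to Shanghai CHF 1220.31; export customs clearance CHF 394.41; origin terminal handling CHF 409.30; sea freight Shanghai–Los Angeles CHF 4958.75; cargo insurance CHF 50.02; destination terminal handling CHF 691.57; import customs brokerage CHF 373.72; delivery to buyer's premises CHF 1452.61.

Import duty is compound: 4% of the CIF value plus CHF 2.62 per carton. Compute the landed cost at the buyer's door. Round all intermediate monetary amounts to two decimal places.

FCA: the seller delivers export-cleared goods to the carrier; the buyer bears costs from that point.
Already in the invoice (seller's account under FCA): inland to port, export clearance — exclude.
CIF value = FCA price + origin terminal + freight + insurance = 13163.48 + 409.30 + 4958.75 + 50.02 = 18581.55
Ad valorem component: 18581.55 × 4% = 743.26
Specific component: 92 × 2.62 = 241.04
Import duty = 743.26 + 241.04 = 984.30
Buyer bears: origin terminal 409.30 + freight 4958.75 + insurance 50.02 + destination terminal 691.57 + brokerage 373.72 + delivery 1452.61 + duty 984.30 = 8920.27
Landed cost = invoice 13163.48 + 8920.27 = 22083.75

Total landed cost: CHF 22083.75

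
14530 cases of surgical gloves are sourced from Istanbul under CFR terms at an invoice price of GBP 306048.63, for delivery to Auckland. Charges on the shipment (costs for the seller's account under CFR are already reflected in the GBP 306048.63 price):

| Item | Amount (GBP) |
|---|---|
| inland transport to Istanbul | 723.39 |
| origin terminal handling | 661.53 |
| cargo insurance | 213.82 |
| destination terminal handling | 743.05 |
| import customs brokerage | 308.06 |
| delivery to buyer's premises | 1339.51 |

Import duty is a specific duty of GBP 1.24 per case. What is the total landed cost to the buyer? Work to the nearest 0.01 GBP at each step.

Total landed cost: GBP 326670.27

CFR: the seller pays costs through ocean freight to the destination port, but not insurance.
Already in the invoice (seller's account under CFR): inland to port, origin terminal — exclude.
CIF value = CFR price + insurance = 306048.63 + 213.82 = 306262.45
Import duty = 14530 × 1.24 = 18017.20
Buyer bears: insurance 213.82 + destination terminal 743.05 + brokerage 308.06 + delivery 1339.51 + duty 18017.20 = 20621.64
Landed cost = invoice 306048.63 + 20621.64 = 326670.27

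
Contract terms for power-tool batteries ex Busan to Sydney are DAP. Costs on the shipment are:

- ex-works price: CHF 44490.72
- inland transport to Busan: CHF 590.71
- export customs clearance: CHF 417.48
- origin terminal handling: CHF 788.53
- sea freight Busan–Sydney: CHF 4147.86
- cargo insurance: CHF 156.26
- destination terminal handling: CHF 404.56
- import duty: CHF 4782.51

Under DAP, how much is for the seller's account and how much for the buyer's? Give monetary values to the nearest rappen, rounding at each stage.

DAP: the seller bears all costs to the named destination except import duty and clearance.
Seller's account: goods 44490.72 + inland to port 590.71 + export clearance 417.48 + origin terminal 788.53 + freight 4147.86 + insurance 156.26 + destination terminal 404.56 = 50996.12
Buyer's account: duty 4782.51 = 4782.51

Seller: CHF 50996.12; buyer: CHF 4782.51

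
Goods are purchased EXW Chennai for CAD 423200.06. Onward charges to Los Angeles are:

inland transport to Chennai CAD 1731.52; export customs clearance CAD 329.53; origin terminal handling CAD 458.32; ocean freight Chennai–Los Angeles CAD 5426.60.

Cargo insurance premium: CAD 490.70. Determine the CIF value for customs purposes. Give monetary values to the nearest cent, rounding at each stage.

CIF = EXW price + pre-shipment costs + freight + insurance
CIF = 423200.06 + 1731.52 + 329.53 + 458.32 + 5426.60 + 490.70 = 431636.73

CIF value: CAD 431636.73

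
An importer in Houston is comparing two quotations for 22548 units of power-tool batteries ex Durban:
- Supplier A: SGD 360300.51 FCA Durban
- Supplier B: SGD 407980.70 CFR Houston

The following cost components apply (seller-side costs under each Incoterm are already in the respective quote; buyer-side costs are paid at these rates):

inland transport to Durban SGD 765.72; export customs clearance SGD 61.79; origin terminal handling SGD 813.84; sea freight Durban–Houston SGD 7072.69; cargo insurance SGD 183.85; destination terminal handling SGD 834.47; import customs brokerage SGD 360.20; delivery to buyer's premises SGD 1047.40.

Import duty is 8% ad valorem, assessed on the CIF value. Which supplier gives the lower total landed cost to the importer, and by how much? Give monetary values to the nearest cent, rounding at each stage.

Supplier A (FCA):
CIF value = FCA price + origin terminal + freight + insurance = 360300.51 + 813.84 + 7072.69 + 183.85 = 368370.89
Import duty = 368370.89 × 8% = 29469.67
Buyer bears (A): 813.84 + 7072.69 + 183.85 + 834.47 + 360.20 + 1047.40 = 10312.45
Landed cost (A) = invoice 360300.51 + 10312.45 + duty 29469.67 = 400082.63
Supplier B (CFR):
CIF value = CFR price + insurance = 407980.70 + 183.85 = 408164.55
Import duty = 408164.55 × 8% = 32653.16
Buyer bears (B): 183.85 + 834.47 + 360.20 + 1047.40 = 2425.92
Landed cost (B) = invoice 407980.70 + 2425.92 + duty 32653.16 = 443059.78
Difference = |400082.63 − 443059.78| = 42977.15

Supplier A is cheaper by SGD 42977.15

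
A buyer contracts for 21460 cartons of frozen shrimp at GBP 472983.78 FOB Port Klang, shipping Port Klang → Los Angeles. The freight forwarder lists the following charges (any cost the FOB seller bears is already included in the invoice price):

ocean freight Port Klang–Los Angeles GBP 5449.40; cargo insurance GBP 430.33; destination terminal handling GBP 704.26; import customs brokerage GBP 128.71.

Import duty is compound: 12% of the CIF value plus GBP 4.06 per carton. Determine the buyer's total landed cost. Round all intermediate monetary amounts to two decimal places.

FOB: the seller bears costs until goods are on board at the origin port; the buyer bears freight, insurance and all costs thereafter.
CIF value = FOB price + freight + insurance = 472983.78 + 5449.40 + 430.33 = 478863.51
Ad valorem component: 478863.51 × 12% = 57463.62
Specific component: 21460 × 4.06 = 87127.60
Import duty = 57463.62 + 87127.60 = 144591.22
Buyer bears: freight 5449.40 + insurance 430.33 + destination terminal 704.26 + brokerage 128.71 + duty 144591.22 = 151303.92
Landed cost = invoice 472983.78 + 151303.92 = 624287.70

Total landed cost: GBP 624287.70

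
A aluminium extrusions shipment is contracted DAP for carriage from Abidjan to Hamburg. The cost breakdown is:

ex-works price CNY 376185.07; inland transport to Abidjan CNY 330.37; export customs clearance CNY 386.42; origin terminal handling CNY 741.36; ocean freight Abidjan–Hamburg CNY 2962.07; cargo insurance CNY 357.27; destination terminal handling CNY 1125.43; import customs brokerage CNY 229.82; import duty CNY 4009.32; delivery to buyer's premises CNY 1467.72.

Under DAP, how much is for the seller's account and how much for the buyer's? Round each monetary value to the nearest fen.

Seller: CNY 383555.71; buyer: CNY 4239.14

DAP: the seller bears all costs to the named destination except import duty and clearance.
Seller's account: goods 376185.07 + inland to port 330.37 + export clearance 386.42 + origin terminal 741.36 + freight 2962.07 + insurance 357.27 + destination terminal 1125.43 + delivery 1467.72 = 383555.71
Buyer's account: brokerage 229.82 + duty 4009.32 = 4239.14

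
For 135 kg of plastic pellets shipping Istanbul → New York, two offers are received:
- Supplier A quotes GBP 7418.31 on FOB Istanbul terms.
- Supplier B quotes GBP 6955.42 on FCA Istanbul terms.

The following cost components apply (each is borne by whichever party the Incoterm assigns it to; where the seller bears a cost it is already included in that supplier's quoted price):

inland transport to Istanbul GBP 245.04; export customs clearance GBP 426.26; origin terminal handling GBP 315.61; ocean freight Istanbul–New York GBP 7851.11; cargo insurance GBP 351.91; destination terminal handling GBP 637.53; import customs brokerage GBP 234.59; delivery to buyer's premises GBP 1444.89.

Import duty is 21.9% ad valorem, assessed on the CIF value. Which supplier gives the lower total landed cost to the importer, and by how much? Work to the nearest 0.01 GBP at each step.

Supplier A (FOB):
CIF value = FOB price + freight + insurance = 7418.31 + 7851.11 + 351.91 = 15621.33
Import duty = 15621.33 × 21.9% = 3421.07
Buyer bears (A): 7851.11 + 351.91 + 637.53 + 234.59 + 1444.89 = 10520.03
Landed cost (A) = invoice 7418.31 + 10520.03 + duty 3421.07 = 21359.41
Supplier B (FCA):
CIF value = FCA price + origin terminal + freight + insurance = 6955.42 + 315.61 + 7851.11 + 351.91 = 15474.05
Import duty = 15474.05 × 21.9% = 3388.82
Buyer bears (B): 315.61 + 7851.11 + 351.91 + 637.53 + 234.59 + 1444.89 = 10835.64
Landed cost (B) = invoice 6955.42 + 10835.64 + duty 3388.82 = 21179.88
Difference = |21359.41 − 21179.88| = 179.53

Supplier B is cheaper by GBP 179.53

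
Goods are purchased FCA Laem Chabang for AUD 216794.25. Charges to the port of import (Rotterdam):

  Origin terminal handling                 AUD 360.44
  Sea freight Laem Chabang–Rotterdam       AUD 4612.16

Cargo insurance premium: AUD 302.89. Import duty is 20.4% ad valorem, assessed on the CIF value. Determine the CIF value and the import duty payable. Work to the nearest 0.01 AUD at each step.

CIF = FCA price + pre-shipment costs + freight + insurance
CIF = 216794.25 + 360.44 + 4612.16 + 302.89 = 222069.74
Import duty = 222069.74 × 20.4% = 45302.23

CIF value: AUD 222069.74; import duty: AUD 45302.23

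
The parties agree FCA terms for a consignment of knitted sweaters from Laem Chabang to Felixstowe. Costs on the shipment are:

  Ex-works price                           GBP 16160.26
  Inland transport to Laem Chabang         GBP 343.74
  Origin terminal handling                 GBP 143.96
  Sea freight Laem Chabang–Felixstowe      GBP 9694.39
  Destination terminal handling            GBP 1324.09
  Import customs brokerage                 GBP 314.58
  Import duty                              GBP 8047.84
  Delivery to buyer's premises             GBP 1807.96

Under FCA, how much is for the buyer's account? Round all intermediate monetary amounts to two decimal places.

Buyer's account: GBP 21332.82

FCA: the seller delivers export-cleared goods to the carrier; the buyer bears costs from that point.
Seller's account: goods 16160.26 + inland to port 343.74 = 16504.00
Buyer's account: origin terminal 143.96 + freight 9694.39 + destination terminal 1324.09 + brokerage 314.58 + duty 8047.84 + delivery 1807.96 = 21332.82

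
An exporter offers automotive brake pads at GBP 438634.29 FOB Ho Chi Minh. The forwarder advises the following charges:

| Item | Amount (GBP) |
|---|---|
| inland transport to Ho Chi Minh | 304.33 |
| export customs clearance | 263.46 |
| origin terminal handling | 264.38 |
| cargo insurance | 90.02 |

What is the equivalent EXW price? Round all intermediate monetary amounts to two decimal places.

EXW price: GBP 437802.12

Not relevant to the conversion: insurance — on the buyer under both terms; not part of either seller's price.
From FOB to EXW, the seller no longer bears: inland to port, export clearance, origin terminal.
EXW price = 438634.29 − 304.33 − 263.46 − 264.38 = 437802.12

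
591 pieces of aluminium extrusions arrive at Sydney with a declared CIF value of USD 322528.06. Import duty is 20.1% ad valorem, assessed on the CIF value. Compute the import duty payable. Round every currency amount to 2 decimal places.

Import duty: USD 64828.14

Import duty = 322528.06 × 20.1% = 64828.14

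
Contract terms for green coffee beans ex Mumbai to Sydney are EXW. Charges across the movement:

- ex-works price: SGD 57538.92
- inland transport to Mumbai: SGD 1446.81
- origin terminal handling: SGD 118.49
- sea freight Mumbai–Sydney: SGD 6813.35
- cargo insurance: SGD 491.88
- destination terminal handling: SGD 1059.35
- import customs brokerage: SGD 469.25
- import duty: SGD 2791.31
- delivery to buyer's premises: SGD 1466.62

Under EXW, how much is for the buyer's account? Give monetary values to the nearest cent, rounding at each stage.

EXW: the seller makes goods available at their premises; the buyer bears all onward costs.
Seller's account: goods 57538.92 = 57538.92
Buyer's account: inland to port 1446.81 + origin terminal 118.49 + freight 6813.35 + insurance 491.88 + destination terminal 1059.35 + brokerage 469.25 + duty 2791.31 + delivery 1466.62 = 14657.06

Buyer's account: SGD 14657.06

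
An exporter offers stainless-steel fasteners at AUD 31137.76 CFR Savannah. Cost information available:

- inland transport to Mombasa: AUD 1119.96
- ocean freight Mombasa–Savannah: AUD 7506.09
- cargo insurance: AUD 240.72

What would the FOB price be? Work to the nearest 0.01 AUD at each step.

Not relevant to the conversion: inland to port — on the seller under both CFR and FOB; already in the CFR price and stays in the FOB price. insurance — on the buyer under both terms; not part of either seller's price.
From CFR to FOB, the seller no longer bears: freight.
FOB price = 31137.76 − 7506.09 = 23631.67

FOB price: AUD 23631.67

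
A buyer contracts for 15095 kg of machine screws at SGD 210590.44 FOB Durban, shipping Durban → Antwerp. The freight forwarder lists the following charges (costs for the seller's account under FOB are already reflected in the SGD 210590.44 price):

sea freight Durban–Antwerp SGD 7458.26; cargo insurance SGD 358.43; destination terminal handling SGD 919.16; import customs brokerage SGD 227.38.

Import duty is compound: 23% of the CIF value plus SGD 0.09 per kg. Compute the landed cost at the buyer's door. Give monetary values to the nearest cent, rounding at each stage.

Total landed cost: SGD 271145.86

FOB: the seller bears costs until goods are on board at the origin port; the buyer bears freight, insurance and all costs thereafter.
CIF value = FOB price + freight + insurance = 210590.44 + 7458.26 + 358.43 = 218407.13
Ad valorem component: 218407.13 × 23% = 50233.64
Specific component: 15095 × 0.09 = 1358.55
Import duty = 50233.64 + 1358.55 = 51592.19
Buyer bears: freight 7458.26 + insurance 358.43 + destination terminal 919.16 + brokerage 227.38 + duty 51592.19 = 60555.42
Landed cost = invoice 210590.44 + 60555.42 = 271145.86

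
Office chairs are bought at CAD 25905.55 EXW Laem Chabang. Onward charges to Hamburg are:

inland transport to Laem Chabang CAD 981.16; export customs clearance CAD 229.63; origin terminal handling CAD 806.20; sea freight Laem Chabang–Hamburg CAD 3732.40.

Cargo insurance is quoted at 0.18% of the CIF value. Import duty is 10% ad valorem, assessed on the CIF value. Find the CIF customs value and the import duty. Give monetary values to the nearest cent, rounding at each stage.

Let C be the CIF value. C = EXW price + pre-shipment costs + freight + 0.18% × C
C − 0.18% × C = 25905.55 + 981.16 + 229.63 + 806.20 + 3732.40
0.9982 × C = 31654.94
C = 31654.94 / 0.9982 = 31712.02
Insurance premium = 0.18% × 31712.02 = 57.08
Import duty = 31712.02 × 10% = 3171.20

CIF value: CAD 31712.02; import duty: CAD 3171.20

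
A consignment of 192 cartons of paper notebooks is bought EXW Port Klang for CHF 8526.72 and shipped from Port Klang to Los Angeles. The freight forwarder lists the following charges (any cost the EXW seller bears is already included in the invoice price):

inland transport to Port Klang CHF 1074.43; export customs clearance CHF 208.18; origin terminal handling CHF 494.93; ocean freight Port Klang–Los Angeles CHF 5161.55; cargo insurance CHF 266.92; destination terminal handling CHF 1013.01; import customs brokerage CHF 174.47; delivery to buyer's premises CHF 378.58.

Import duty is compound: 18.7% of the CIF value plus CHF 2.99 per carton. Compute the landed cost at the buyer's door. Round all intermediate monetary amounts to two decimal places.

EXW: the seller makes goods available at their premises; the buyer bears all onward costs.
CIF value = EXW price + inland to port + export clearance + origin terminal + freight + insurance = 8526.72 + 1074.43 + 208.18 + 494.93 + 5161.55 + 266.92 = 15732.73
Ad valorem component: 15732.73 × 18.7% = 2942.02
Specific component: 192 × 2.99 = 574.08
Import duty = 2942.02 + 574.08 = 3516.10
Buyer bears: inland to port 1074.43 + export clearance 208.18 + origin terminal 494.93 + freight 5161.55 + insurance 266.92 + destination terminal 1013.01 + brokerage 174.47 + delivery 378.58 + duty 3516.10 = 12288.17
Landed cost = invoice 8526.72 + 12288.17 = 20814.89

Total landed cost: CHF 20814.89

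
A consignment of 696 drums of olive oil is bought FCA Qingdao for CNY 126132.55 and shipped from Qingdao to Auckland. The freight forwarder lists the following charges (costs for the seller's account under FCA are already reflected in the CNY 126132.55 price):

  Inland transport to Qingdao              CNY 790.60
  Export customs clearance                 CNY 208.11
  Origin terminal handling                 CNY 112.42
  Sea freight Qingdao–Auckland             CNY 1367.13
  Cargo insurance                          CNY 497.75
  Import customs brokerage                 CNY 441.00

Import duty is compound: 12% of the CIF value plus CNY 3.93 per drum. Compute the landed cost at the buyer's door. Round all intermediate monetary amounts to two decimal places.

FCA: the seller delivers export-cleared goods to the carrier; the buyer bears costs from that point.
Already in the invoice (seller's account under FCA): inland to port, export clearance — exclude.
CIF value = FCA price + origin terminal + freight + insurance = 126132.55 + 112.42 + 1367.13 + 497.75 = 128109.85
Ad valorem component: 128109.85 × 12% = 15373.18
Specific component: 696 × 3.93 = 2735.28
Import duty = 15373.18 + 2735.28 = 18108.46
Buyer bears: origin terminal 112.42 + freight 1367.13 + insurance 497.75 + brokerage 441.00 + duty 18108.46 = 20526.76
Landed cost = invoice 126132.55 + 20526.76 = 146659.31

Total landed cost: CNY 146659.31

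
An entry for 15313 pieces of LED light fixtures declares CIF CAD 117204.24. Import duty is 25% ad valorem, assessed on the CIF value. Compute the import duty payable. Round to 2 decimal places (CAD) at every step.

Import duty = 117204.24 × 25% = 29301.06

Import duty: CAD 29301.06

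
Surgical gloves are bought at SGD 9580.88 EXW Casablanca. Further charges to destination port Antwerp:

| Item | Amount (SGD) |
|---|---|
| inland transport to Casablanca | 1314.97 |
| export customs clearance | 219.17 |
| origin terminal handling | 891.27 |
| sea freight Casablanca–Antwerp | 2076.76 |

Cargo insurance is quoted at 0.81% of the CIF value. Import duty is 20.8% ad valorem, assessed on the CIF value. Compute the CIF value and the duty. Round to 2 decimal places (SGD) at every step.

CIF value: SGD 14198.05; import duty: SGD 2953.19

Let C be the CIF value. C = EXW price + pre-shipment costs + freight + 0.81% × C
C − 0.81% × C = 9580.88 + 1314.97 + 219.17 + 891.27 + 2076.76
0.9919 × C = 14083.05
C = 14083.05 / 0.9919 = 14198.05
Insurance premium = 0.81% × 14198.05 = 115.00
Import duty = 14198.05 × 20.8% = 2953.19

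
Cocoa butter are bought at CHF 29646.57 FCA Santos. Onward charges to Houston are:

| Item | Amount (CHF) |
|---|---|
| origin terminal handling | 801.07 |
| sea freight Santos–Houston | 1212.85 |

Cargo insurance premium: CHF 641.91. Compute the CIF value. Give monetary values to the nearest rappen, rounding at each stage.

CIF value: CHF 32302.40

CIF = FCA price + pre-shipment costs + freight + insurance
CIF = 29646.57 + 801.07 + 1212.85 + 641.91 = 32302.40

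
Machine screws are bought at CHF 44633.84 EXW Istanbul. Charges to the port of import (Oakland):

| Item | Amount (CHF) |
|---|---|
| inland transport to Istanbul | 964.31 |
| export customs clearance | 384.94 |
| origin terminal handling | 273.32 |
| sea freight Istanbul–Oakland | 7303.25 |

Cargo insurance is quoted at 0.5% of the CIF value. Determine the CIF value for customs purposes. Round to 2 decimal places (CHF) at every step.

CIF value: CHF 53828.80

Let C be the CIF value. C = EXW price + pre-shipment costs + freight + 0.5% × C
C − 0.5% × C = 44633.84 + 964.31 + 384.94 + 273.32 + 7303.25
0.995 × C = 53559.66
C = 53559.66 / 0.995 = 53828.80
Insurance premium = 0.5% × 53828.80 = 269.14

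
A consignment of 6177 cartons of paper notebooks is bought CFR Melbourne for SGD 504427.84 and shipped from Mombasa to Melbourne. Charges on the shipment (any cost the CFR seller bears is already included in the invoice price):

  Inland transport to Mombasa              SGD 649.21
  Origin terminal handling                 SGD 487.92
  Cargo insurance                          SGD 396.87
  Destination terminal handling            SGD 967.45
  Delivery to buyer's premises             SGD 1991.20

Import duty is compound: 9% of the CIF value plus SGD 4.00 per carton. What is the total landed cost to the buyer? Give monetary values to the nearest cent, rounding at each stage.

CFR: the seller pays costs through ocean freight to the destination port, but not insurance.
Already in the invoice (seller's account under CFR): inland to port, origin terminal — exclude.
CIF value = CFR price + insurance = 504427.84 + 396.87 = 504824.71
Ad valorem component: 504824.71 × 9% = 45434.22
Specific component: 6177 × 4.00 = 24708.00
Import duty = 45434.22 + 24708.00 = 70142.22
Buyer bears: insurance 396.87 + destination terminal 967.45 + delivery 1991.20 + duty 70142.22 = 73497.74
Landed cost = invoice 504427.84 + 73497.74 = 577925.58

Total landed cost: SGD 577925.58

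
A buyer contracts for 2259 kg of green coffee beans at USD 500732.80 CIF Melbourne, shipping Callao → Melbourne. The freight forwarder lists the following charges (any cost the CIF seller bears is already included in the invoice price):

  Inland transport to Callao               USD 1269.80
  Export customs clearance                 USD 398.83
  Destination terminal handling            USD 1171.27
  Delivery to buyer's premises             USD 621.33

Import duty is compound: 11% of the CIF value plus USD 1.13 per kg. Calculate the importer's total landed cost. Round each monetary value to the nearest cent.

Total landed cost: USD 560158.68

CIF: the seller pays costs through ocean freight and marine insurance to the destination port.
Already in the invoice (seller's account under CIF): inland to port, export clearance — exclude.
The CIF price already equals the CIF value: 500732.80
Ad valorem component: 500732.80 × 11% = 55080.61
Specific component: 2259 × 1.13 = 2552.67
Import duty = 55080.61 + 2552.67 = 57633.28
Buyer bears: destination terminal 1171.27 + delivery 621.33 + duty 57633.28 = 59425.88
Landed cost = invoice 500732.80 + 59425.88 = 560158.68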